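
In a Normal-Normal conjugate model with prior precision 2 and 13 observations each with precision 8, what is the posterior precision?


Posterior precision = prior precision + n * observation precision
= 2 + 13 * 8
= 2 + 104 = 106

106


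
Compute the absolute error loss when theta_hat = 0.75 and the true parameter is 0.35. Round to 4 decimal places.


L = |theta_hat - theta_true|
= |0.75 - 0.35| = 0.4

0.4


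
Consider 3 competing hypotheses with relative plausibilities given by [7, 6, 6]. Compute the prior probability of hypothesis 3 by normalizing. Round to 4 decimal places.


Sum of weights = 7 + 6 + 6 = 19
Normalized prior for H3 = 6 / 19
= 0.3158

0.3158


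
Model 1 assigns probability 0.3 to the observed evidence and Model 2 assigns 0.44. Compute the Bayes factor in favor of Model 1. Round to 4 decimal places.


BF = P(data|M1) / P(data|M2)
= 0.3 / 0.44 = 0.6818

0.6818


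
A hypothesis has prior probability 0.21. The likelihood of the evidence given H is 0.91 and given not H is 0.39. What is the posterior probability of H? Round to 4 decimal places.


Using Bayes' theorem:
P(E) = 0.21 * 0.91 + 0.79 * 0.39
P(E) = 0.4992
P(H|E) = (0.21 * 0.91) / 0.4992 = 0.3828

0.3828


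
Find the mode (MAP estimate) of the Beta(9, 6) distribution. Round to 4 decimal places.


For Beta(a,b) with a,b > 1:
Mode = (a-1)/(a+b-2) = (9-1)/(15-2)
= 8/13 = 0.6154

0.6154


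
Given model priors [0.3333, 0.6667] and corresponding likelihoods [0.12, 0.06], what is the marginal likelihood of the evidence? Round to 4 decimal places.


P(E) = sum_i P(M_i) P(E|M_i)
= 0.04 + 0.04
= 0.08

0.08


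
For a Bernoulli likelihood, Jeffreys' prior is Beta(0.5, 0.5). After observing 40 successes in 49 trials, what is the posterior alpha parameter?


Jeffreys' prior for Bernoulli is Beta(0.5, 0.5).
Posterior is Beta(0.5 + k, 0.5 + n - k).
Posterior alpha = 0.5 + k = 0.5 + 40 = 40.5

40.5


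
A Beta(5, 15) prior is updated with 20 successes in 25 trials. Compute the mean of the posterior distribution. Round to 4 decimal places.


After update: Beta(25, 20)
Mean = 25 / (25 + 20) = 25 / 45
= 0.5556

0.5556


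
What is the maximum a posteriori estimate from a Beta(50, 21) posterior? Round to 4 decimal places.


The MAP estimate equals the mode of the distribution.
Mode of Beta(a,b) = (a-1)/(a+b-2)
= 49/69
= 0.7101

0.7101


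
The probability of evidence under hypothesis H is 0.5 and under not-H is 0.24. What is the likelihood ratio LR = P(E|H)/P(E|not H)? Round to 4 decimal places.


LR = 0.5 / 0.24
= 2.0833

2.0833


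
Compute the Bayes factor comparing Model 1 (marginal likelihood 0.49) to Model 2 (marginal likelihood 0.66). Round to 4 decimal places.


BF12 = marginal likelihood of M1 / marginal likelihood of M2
= 0.49/0.66
= 0.7424

0.7424


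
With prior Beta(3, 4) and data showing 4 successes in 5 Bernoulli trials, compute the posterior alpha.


Conjugate update: alpha_posterior = alpha_prior + k
= 3 + 4 = 7

7


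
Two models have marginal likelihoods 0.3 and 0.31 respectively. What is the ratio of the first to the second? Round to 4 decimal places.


Evidence ratio = 0.3 / 0.31
= 0.9677

0.9677


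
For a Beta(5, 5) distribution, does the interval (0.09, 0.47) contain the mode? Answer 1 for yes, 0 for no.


Mode of Beta(a,b) = (a-1)/(a+b-2)
= (5-1)/(5+5-2) = 0.5
Check: 0.09 <= 0.5 <= 0.47?
Result: 0

0


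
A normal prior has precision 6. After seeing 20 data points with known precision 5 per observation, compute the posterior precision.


In the conjugate normal model, precisions add:
tau_posterior = tau_prior + n * tau_data
= 6 + 20*5 = 106

106


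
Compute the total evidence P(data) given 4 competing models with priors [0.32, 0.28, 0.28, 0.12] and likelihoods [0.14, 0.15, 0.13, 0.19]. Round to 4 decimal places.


Marginal likelihood = sum P(model_i) * P(data|model_i)
Model 1: 0.32 * 0.14 = 0.0448
Model 2: 0.28 * 0.15 = 0.042
Model 3: 0.28 * 0.13 = 0.0364
Model 4: 0.12 * 0.19 = 0.0228
Total = 0.146

0.146


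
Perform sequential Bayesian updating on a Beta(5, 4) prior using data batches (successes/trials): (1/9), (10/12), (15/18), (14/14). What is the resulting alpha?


Accumulate successes: 40
Posterior alpha = prior alpha + sum of successes
= 5 + 40 = 45

45


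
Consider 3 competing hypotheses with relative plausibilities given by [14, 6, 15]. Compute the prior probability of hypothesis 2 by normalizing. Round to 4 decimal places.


Sum of weights = 14 + 6 + 15 = 35
Normalized prior for H2 = 6 / 35
= 0.1714

0.1714


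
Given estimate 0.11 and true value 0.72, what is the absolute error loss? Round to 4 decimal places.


Absolute error = |estimate - true|
= |-0.61| = 0.61

0.61


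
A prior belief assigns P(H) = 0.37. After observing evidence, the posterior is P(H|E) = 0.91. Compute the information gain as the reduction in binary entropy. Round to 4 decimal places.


H(prior) = -0.37*log2(0.37) - 0.63*log2(0.63)
= 0.9507
H(post) = -0.91*log2(0.91) - 0.09*log2(0.09)
= 0.4365
IG = 0.9507 - 0.4365 = 0.5142

0.5142


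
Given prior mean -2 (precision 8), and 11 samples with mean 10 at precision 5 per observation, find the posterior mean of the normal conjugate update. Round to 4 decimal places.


The posterior mean is a precision-weighted average of prior and data.
Post. prec. = 8 + 55 = 63
Post. mean = (-16 + 550)/63 = 534/63 = 8.4762

8.4762


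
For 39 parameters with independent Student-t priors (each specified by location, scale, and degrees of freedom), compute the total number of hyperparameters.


A Student-t prior has 3 hyperparameters per parameter.
Total = 39 * 3 = 117

117


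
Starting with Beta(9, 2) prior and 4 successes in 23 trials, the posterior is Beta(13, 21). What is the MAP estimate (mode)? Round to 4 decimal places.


The mode of Beta(a, b) when a > 1 and b > 1 is (a-1)/(a+b-2)
= (13 - 1) / (13 + 21 - 2)
= 12 / 32
= 0.375

0.375


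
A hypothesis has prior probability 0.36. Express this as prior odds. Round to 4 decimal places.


Odds = P(H) / P(not H) = 0.36 / 0.64
= 0.5625

0.5625


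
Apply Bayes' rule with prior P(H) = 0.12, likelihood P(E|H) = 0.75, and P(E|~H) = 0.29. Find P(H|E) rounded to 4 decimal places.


Step 1: Compute marginal P(E) = P(E|H)P(H) + P(E|~H)P(~H)
= 0.75*0.12 + 0.29*0.88 = 0.3452
Step 2: P(H|E) = P(E|H)P(H)/P(E) = 0.09/0.3452
= 0.2607

0.2607


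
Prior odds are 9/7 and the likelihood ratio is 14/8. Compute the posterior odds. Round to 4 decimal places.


Posterior odds = prior odds * likelihood ratio
= (9/7) * (14/8)
= 126 / 56
= 2.25

2.25


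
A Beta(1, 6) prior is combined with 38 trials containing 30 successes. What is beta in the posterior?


In conjugate updating:
beta_posterior = beta_prior + (n - k)
= 6 + (38 - 30)
= 6 + 8 = 14

14


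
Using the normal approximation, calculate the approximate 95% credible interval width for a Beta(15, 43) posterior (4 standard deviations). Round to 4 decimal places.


Var(Beta) = 15*43/(58^2 * 59) = 0.0032
SD = 0.057
Width ~ 4*SD = 0.228

0.228


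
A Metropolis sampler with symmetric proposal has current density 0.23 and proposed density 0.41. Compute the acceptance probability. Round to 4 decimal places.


For symmetric proposals, acceptance = min(1, pi(x*)/pi(x))
= min(1, 0.41/0.23)
= min(1, 1.7826) = 1.0

1.0


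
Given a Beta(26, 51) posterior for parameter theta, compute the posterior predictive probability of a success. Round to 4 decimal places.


For a Beta-Bernoulli model, the predictive probability is the mean:
P(success) = 26/(26+51) = 26/77 = 0.3377

0.3377


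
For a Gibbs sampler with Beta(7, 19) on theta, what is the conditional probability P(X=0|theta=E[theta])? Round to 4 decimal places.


E[theta] = 7/(7+19) = 0.2692
P(X=0|theta) = 1 - theta = 0.7308

0.7308


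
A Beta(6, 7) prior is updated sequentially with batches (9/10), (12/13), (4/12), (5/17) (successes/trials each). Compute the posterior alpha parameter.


Sequential conjugate updating is equivalent to a single batch update.
Total successes across all batches = 30
alpha_posterior = alpha_prior + total_successes = 6 + 30
= 36

36


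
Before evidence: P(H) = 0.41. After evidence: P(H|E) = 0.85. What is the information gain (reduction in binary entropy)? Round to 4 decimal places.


Prior entropy = 0.9765
Posterior entropy = 0.6098
Information gain = 0.9765 - 0.6098 = 0.3667

0.3667


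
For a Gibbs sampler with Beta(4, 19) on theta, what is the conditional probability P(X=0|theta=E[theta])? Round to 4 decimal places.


E[theta] = 4/(4+19) = 0.1739
P(X=0|theta) = 1 - theta = 0.8261

0.8261


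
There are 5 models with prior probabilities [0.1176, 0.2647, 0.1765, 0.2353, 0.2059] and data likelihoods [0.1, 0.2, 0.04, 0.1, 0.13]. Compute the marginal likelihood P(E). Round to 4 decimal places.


P(E) = sum over models of P(M_i) * P(E|M_i)
= 0.1176*0.1 + 0.2647*0.2 + 0.1765*0.04 + 0.2353*0.1 + 0.2059*0.13
= 0.1221

0.1221


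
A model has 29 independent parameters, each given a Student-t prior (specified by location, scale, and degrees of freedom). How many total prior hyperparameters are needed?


Each Student-t prior needs 3 hyperparameters (location, scale, and degrees of freedom).
Total = 3 * 29 = 87

87


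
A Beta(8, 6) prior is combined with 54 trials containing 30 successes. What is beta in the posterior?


In conjugate updating:
beta_posterior = beta_prior + (n - k)
= 6 + (54 - 30)
= 6 + 24 = 30

30


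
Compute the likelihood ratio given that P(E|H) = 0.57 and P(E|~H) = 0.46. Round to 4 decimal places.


LR = P(E|H) / P(E|~H)
= 0.57 / 0.46 = 1.2391

1.2391


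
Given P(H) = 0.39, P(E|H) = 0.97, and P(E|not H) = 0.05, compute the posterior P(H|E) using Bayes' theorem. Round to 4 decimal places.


By Bayes' theorem: P(H|E) = P(E|H)*P(H) / P(E)
P(E) = P(E|H)*P(H) + P(E|not H)*P(not H)
P(E) = 0.97*0.39 + 0.05*0.61 = 0.4088
P(H|E) = 0.97*0.39 / 0.4088 = 0.9254

0.9254


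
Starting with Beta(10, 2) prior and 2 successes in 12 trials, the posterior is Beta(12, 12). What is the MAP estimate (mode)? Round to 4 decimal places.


The mode of Beta(a, b) when a > 1 and b > 1 is (a-1)/(a+b-2)
= (12 - 1) / (12 + 12 - 2)
= 11 / 22
= 0.5

0.5


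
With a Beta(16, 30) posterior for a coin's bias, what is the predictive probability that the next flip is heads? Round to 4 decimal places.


The predictive probability equals the posterior mean.
P(next = heads) = alpha / (alpha + beta)
= 16 / 46 = 0.3478

0.3478


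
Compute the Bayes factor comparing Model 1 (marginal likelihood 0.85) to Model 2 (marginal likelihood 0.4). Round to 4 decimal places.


BF12 = marginal likelihood of M1 / marginal likelihood of M2
= 0.85/0.4
= 2.125

2.125


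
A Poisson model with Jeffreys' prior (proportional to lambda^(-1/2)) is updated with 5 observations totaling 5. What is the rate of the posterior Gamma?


Posterior = Gamma(0.5 + S, n)
= Gamma(0.5 + 5, 5)
Posterior rate = 0 + n = 5

5.0


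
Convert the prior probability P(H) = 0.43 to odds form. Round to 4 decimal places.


P(not H) = 1 - 0.43 = 0.57
Odds = 0.43 / 0.57 = 0.7544

0.7544


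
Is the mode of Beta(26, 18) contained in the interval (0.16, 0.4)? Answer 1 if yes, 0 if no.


Mode = (a-1)/(a+b-2) = 25/42 = 0.5952
Interval: (0.16, 0.4)
Contains mode? 0

0


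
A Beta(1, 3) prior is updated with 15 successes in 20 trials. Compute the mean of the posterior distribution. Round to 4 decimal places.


After update: Beta(16, 8)
Mean = 16 / (16 + 8) = 16 / 24
= 0.6667

0.6667


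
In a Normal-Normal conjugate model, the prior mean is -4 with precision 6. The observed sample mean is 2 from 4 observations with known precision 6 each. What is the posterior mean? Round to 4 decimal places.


Posterior precision = tau0 + n*tau = 6 + 4*6 = 30
Posterior mean = (tau0*mu0 + n*tau*xbar) / posterior_precision
= (6*-4 + 4*6*2) / 30
= 24 / 30 = 0.8

0.8


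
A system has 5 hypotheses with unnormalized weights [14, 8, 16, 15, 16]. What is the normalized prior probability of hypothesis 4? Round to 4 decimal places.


The normalized prior is the weight divided by the total.
Total weight = 69
P(H4) = 15 / 69 = 0.2174

0.2174


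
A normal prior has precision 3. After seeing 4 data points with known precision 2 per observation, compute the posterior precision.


In the conjugate normal model, precisions add:
tau_posterior = tau_prior + n * tau_data
= 3 + 4*2 = 11

11


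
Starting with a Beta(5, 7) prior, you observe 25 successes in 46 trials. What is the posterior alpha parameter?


For a Beta-Binomial conjugate model:
Posterior alpha = prior alpha + number of successes
= 5 + 25 = 30

30


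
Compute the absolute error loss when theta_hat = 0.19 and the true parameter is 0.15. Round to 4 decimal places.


L = |theta_hat - theta_true|
= |0.19 - 0.15| = 0.04

0.04


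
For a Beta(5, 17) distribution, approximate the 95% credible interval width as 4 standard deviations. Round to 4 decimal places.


Variance of Beta(a,b) = ab / ((a+b)^2 * (a+b+1))
= 5*17 / ((22)^2 * 23)
= 0.0076
SD = sqrt(0.0076) = 0.0874
Width = 4 * SD = 0.3495

0.3495


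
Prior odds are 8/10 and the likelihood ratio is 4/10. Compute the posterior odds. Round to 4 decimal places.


Posterior odds = prior odds * likelihood ratio
= (8/10) * (4/10)
= 32 / 100
= 0.32

0.32


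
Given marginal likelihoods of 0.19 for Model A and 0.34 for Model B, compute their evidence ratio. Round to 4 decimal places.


Ratio = ML(A) / ML(B) = 0.19/0.34
= 0.5588

0.5588


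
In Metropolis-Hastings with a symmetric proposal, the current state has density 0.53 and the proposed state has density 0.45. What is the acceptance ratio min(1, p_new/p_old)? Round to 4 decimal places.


Ratio = p_new / p_old = 0.45 / 0.53 = 0.8491
Acceptance = min(1, 0.8491) = 0.8491

0.8491


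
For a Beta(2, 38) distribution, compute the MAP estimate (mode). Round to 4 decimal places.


MAP = mode = (a-1)/(a+b-2)
= (2-1)/(2+38-2)
= 1/38 = 0.0263

0.0263


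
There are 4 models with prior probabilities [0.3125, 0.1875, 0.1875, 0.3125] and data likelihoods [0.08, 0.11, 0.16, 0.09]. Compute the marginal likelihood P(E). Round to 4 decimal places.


P(E) = sum over models of P(M_i) * P(E|M_i)
= 0.3125*0.08 + 0.1875*0.11 + 0.1875*0.16 + 0.3125*0.09
= 0.1037

0.1037


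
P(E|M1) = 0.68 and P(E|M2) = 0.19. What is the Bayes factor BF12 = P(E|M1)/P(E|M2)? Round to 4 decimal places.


Bayes factor BF12 = P(E|M1) / P(E|M2)
= 0.68 / 0.19
= 3.5789

3.5789


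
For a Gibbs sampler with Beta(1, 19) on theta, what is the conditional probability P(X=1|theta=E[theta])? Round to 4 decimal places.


E[theta] = 1/(1+19) = 0.05
P(X=1|theta) = theta = 0.05

0.05


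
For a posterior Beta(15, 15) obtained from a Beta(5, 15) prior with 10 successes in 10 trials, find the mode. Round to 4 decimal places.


Mode = (alpha - 1) / (alpha + beta - 2)
= 14 / 28
= 0.5

0.5


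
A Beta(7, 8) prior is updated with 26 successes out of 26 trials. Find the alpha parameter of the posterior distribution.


In the Beta-Binomial conjugate update:
alpha_post = alpha_prior + successes
= 7 + 26
= 33

33


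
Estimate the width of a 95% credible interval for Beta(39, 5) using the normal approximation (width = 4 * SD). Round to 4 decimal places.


For Beta(a,b): Var = ab/((a+b)^2(a+b+1))
Var = 0.0022, SD = 0.0473
Approximate 95% CI width = 4 * 0.0473 = 0.1892

0.1892


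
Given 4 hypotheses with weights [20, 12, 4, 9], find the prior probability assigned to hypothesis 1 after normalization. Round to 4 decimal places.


To normalize, divide each weight by the sum of all weights.
Sum = 45
Prior(H1) = 20/45 = 0.4444

0.4444


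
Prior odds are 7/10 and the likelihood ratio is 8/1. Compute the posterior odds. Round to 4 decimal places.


Posterior odds = prior odds * likelihood ratio
= (7/10) * (8/1)
= 56 / 10
= 5.6

5.6


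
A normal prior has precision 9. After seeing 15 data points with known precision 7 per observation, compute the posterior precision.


In the conjugate normal model, precisions add:
tau_posterior = tau_prior + n * tau_data
= 9 + 15*7 = 114

114


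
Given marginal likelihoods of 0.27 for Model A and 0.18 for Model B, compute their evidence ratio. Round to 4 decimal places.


Ratio = ML(A) / ML(B) = 0.27/0.18
= 1.5

1.5


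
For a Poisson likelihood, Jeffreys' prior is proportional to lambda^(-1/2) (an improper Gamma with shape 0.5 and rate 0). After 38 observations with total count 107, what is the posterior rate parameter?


Jeffreys' prior for Poisson is proportional to lambda^(-1/2).
Posterior is Gamma(0.5 + S, 0 + n) = Gamma(0.5 + 107, 38).
Posterior rate = 0 + n = 38

38.0


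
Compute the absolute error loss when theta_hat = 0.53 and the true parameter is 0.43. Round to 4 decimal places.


L = |theta_hat - theta_true|
= |0.53 - 0.43| = 0.1

0.1


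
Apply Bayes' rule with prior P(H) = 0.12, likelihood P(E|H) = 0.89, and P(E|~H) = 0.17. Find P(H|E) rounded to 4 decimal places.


Step 1: Compute marginal P(E) = P(E|H)P(H) + P(E|~H)P(~H)
= 0.89*0.12 + 0.17*0.88 = 0.2564
Step 2: P(H|E) = P(E|H)P(H)/P(E) = 0.1068/0.2564
= 0.4165

0.4165


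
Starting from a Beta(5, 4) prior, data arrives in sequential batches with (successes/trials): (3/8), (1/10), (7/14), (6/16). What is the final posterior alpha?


In sequential Bayesian updating, we sum all successes.
Total successes = 17
Final alpha = 5 + 17 = 22

22


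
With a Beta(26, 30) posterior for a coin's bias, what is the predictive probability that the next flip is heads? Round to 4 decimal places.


The predictive probability equals the posterior mean.
P(next = heads) = alpha / (alpha + beta)
= 26 / 56 = 0.4643

0.4643


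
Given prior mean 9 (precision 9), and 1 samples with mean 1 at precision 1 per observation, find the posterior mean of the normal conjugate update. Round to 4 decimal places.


The posterior mean is a precision-weighted average of prior and data.
Post. prec. = 9 + 1 = 10
Post. mean = (81 + 1)/10 = 82/10 = 8.2

8.2


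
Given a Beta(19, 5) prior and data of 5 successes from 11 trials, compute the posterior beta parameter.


Number of failures = 11 - 5 = 6
Posterior beta = 5 + 6 = 11

11


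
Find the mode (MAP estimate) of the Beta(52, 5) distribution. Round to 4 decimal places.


For Beta(a,b) with a,b > 1:
Mode = (a-1)/(a+b-2) = (52-1)/(57-2)
= 51/55 = 0.9273

0.9273


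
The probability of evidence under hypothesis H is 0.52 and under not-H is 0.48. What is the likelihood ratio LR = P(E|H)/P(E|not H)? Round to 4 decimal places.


LR = 0.52 / 0.48
= 1.0833

1.0833


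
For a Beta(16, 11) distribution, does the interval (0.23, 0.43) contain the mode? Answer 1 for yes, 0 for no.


Mode of Beta(a,b) = (a-1)/(a+b-2)
= (16-1)/(16+11-2) = 0.6
Check: 0.23 <= 0.6 <= 0.43?
Result: 0

0


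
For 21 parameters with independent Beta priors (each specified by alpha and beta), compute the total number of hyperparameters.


A Beta prior has 2 hyperparameters per parameter.
Total = 21 * 2 = 42

42


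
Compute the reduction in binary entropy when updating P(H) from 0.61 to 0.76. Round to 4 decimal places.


H_before = -p*log2(p) - (1-p)*log2(1-p) for p=0.61: 0.9648
H_after for p=0.76: 0.795
Reduction = 0.9648 - 0.795 = 0.1698

0.1698


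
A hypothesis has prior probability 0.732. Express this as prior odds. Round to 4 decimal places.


Odds = P(H) / P(not H) = 0.732 / 0.268
= 2.7313

2.7313


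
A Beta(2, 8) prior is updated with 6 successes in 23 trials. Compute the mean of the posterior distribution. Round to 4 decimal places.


After update: Beta(8, 25)
Mean = 8 / (8 + 25) = 8 / 33
= 0.2424

0.2424


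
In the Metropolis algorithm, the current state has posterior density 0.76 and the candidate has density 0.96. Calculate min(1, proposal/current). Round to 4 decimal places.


Ratio = 0.96/0.76 = 1.2632
Acceptance probability = min(1, 1.2632)
= 1.0

1.0


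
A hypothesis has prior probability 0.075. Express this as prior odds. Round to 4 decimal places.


Odds = P(H) / P(not H) = 0.075 / 0.925
= 0.0811

0.0811


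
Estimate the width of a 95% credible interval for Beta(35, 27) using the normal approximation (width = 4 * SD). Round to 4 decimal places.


For Beta(a,b): Var = ab/((a+b)^2(a+b+1))
Var = 0.0039, SD = 0.0625
Approximate 95% CI width = 4 * 0.0625 = 0.2499

0.2499


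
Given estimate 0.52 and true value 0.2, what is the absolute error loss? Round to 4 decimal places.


Absolute error = |estimate - true|
= |0.32| = 0.32

0.32


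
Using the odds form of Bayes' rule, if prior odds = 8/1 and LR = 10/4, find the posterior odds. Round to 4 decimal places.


Bayes' rule in odds form: posterior odds = prior odds * LR
= (8 * 10) / (1 * 4)
= 80/4 = 20.0

20.0


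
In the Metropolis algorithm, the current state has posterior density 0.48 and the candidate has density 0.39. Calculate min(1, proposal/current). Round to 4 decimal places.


Ratio = 0.39/0.48 = 0.8125
Acceptance probability = min(1, 0.8125)
= 0.8125

0.8125


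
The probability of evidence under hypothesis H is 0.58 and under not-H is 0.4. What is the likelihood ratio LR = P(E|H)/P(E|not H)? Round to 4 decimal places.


LR = 0.58 / 0.4
= 1.45

1.45


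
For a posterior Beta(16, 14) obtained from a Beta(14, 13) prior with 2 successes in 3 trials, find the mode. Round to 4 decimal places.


Mode = (alpha - 1) / (alpha + beta - 2)
= 15 / 28
= 0.5357

0.5357


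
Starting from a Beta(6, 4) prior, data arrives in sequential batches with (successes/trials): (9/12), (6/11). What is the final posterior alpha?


In sequential Bayesian updating, we sum all successes.
Total successes = 15
Final alpha = 6 + 15 = 21

21


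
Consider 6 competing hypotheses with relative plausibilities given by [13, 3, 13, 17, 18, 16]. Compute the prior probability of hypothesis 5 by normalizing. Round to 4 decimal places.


Sum of weights = 13 + 3 + 13 + 17 + 18 + 16 = 80
Normalized prior for H5 = 18 / 80
= 0.225

0.225


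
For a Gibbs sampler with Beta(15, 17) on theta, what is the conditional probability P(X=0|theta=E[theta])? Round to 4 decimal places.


E[theta] = 15/(15+17) = 0.4688
P(X=0|theta) = 1 - theta = 0.5312

0.5312


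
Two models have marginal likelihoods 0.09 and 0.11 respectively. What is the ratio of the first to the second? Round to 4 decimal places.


Evidence ratio = 0.09 / 0.11
= 0.8182

0.8182


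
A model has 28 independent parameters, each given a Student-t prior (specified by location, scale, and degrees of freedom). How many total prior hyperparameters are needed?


Each Student-t prior needs 3 hyperparameters (location, scale, and degrees of freedom).
Total = 3 * 28 = 84

84


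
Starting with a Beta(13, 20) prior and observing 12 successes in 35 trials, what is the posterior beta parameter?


Posterior beta = prior beta + failures
Failures = 35 - 12 = 23
beta_post = 20 + 23 = 43

43


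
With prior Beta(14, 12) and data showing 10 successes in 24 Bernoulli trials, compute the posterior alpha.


Conjugate update: alpha_posterior = alpha_prior + k
= 14 + 10 = 24

24


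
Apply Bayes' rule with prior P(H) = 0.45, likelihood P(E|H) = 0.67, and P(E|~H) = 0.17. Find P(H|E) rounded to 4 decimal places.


Step 1: Compute marginal P(E) = P(E|H)P(H) + P(E|~H)P(~H)
= 0.67*0.45 + 0.17*0.55 = 0.395
Step 2: P(H|E) = P(E|H)P(H)/P(E) = 0.3015/0.395
= 0.7633

0.7633


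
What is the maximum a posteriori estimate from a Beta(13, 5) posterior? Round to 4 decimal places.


The MAP estimate equals the mode of the distribution.
Mode of Beta(a,b) = (a-1)/(a+b-2)
= 12/16
= 0.75

0.75


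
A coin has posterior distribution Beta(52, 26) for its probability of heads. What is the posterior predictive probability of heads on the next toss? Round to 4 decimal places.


Posterior predictive = E[theta] = alpha/(alpha+beta)
= 52/78
= 0.6667

0.6667


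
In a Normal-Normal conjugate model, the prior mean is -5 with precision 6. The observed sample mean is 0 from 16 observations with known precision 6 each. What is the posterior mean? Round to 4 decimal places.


Posterior precision = tau0 + n*tau = 6 + 16*6 = 102
Posterior mean = (tau0*mu0 + n*tau*xbar) / posterior_precision
= (6*-5 + 16*6*0) / 102
= -30 / 102 = -0.2941

-0.2941


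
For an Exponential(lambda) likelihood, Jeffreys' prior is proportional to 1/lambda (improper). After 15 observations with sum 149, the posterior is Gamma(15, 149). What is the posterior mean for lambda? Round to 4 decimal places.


Posterior = Gamma(n, sum_x) = Gamma(15, 149)
Posterior mean = shape/rate = 15/149
= 0.1007

0.1007


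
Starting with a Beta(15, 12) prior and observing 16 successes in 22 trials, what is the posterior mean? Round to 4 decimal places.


Posterior parameters: alpha = 15 + 16 = 31
beta = 12 + 6 = 18
Posterior mean = alpha / (alpha + beta) = 31 / 49
= 0.6327

0.6327


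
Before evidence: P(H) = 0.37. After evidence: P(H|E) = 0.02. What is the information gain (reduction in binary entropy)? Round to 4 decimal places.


Prior entropy = 0.9507
Posterior entropy = 0.1414
Information gain = 0.9507 - 0.1414 = 0.8092

0.8092


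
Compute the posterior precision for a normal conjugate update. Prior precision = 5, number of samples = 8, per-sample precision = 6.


tau_post = tau_0 + n * tau
= 5 + 8 * 6 = 53

53


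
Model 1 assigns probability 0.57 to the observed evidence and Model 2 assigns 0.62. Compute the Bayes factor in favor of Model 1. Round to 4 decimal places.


BF = P(data|M1) / P(data|M2)
= 0.57 / 0.62 = 0.9194

0.9194


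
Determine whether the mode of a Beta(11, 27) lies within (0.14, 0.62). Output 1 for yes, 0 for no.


First find the mode: (a-1)/(a+b-2) = 0.2778
Is 0.2778 in (0.14, 0.62)? 1

1


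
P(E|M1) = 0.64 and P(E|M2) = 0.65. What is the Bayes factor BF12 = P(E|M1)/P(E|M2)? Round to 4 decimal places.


Bayes factor BF12 = P(E|M1) / P(E|M2)
= 0.64 / 0.65
= 0.9846

0.9846


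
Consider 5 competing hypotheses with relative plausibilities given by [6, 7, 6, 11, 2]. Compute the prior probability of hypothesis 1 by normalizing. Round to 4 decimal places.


Sum of weights = 6 + 7 + 6 + 11 + 2 = 32
Normalized prior for H1 = 6 / 32
= 0.1875

0.1875


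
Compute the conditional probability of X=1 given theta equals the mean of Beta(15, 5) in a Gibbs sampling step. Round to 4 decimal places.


Mean of Beta(15, 5) = 0.75
P(X=1 | theta=0.75) = 0.75

0.75


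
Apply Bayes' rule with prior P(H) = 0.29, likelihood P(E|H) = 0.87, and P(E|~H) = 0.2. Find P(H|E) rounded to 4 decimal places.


Step 1: Compute marginal P(E) = P(E|H)P(H) + P(E|~H)P(~H)
= 0.87*0.29 + 0.2*0.71 = 0.3943
Step 2: P(H|E) = P(E|H)P(H)/P(E) = 0.2523/0.3943
= 0.6399

0.6399


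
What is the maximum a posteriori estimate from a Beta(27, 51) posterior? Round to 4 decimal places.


The MAP estimate equals the mode of the distribution.
Mode of Beta(a,b) = (a-1)/(a+b-2)
= 26/76
= 0.3421

0.3421


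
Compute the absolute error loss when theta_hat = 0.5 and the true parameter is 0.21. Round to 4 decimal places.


L = |theta_hat - theta_true|
= |0.5 - 0.21| = 0.29

0.29


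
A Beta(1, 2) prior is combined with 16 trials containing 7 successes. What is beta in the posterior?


In conjugate updating:
beta_posterior = beta_prior + (n - k)
= 2 + (16 - 7)
= 2 + 9 = 11

11


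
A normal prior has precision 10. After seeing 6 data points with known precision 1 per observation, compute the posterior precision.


In the conjugate normal model, precisions add:
tau_posterior = tau_prior + n * tau_data
= 10 + 6*1 = 16

16


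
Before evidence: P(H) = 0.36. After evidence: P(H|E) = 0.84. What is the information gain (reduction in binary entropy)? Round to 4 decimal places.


Prior entropy = 0.9427
Posterior entropy = 0.6343
Information gain = 0.9427 - 0.6343 = 0.3084

0.3084


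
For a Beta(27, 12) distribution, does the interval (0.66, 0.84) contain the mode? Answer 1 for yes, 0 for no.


Mode of Beta(a,b) = (a-1)/(a+b-2)
= (27-1)/(27+12-2) = 0.7027
Check: 0.66 <= 0.7027 <= 0.84?
Result: 1

1


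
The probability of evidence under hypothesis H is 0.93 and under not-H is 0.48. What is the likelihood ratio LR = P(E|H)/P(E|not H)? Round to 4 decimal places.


LR = 0.93 / 0.48
= 1.9375

1.9375


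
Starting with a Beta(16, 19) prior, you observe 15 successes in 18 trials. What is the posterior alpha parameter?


For a Beta-Binomial conjugate model:
Posterior alpha = prior alpha + number of successes
= 16 + 15 = 31

31


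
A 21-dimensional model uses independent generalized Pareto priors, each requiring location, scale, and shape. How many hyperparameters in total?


Per parameter: 3 (location, scale, and shape).
Total = 21 * 3 = 63

63


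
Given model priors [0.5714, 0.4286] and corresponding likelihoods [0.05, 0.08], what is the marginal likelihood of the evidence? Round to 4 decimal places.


P(E) = sum_i P(M_i) P(E|M_i)
= 0.0286 + 0.0343
= 0.0629

0.0629


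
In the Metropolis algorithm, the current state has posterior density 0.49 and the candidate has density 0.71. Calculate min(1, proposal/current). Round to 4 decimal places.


Ratio = 0.71/0.49 = 1.449
Acceptance probability = min(1, 1.449)
= 1.0

1.0


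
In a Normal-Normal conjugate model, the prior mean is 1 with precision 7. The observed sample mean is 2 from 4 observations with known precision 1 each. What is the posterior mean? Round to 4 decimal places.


Posterior precision = tau0 + n*tau = 7 + 4*1 = 11
Posterior mean = (tau0*mu0 + n*tau*xbar) / posterior_precision
= (7*1 + 4*1*2) / 11
= 15 / 11 = 1.3636

1.3636


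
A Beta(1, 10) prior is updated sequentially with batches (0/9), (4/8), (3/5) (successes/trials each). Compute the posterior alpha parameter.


Sequential conjugate updating is equivalent to a single batch update.
Total successes across all batches = 7
alpha_posterior = alpha_prior + total_successes = 1 + 7
= 8

8


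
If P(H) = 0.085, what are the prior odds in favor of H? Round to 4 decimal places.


Prior odds = P(H) / (1 - P(H))
= 0.085 / 0.915
= 0.0929

0.0929


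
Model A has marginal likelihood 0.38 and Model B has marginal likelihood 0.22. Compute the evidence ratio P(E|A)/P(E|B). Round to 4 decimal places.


Evidence ratio = P(E|A) / P(E|B)
= 0.38 / 0.22
= 1.7273

1.7273


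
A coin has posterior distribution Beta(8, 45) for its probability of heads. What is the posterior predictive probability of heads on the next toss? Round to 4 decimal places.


Posterior predictive = E[theta] = alpha/(alpha+beta)
= 8/53
= 0.1509

0.1509


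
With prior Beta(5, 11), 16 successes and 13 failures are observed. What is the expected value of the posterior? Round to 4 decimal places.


Posterior = Beta(21, 24)
E[theta] = alpha/(alpha+beta)
= 21/45 = 0.4667

0.4667


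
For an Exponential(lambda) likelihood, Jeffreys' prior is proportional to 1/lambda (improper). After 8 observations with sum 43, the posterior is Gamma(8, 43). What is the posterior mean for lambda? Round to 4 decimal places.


Posterior = Gamma(n, sum_x) = Gamma(8, 43)
Posterior mean = shape/rate = 8/43
= 0.186

0.186


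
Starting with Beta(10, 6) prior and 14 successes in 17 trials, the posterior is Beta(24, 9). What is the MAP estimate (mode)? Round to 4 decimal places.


The mode of Beta(a, b) when a > 1 and b > 1 is (a-1)/(a+b-2)
= (24 - 1) / (24 + 9 - 2)
= 23 / 31
= 0.7419

0.7419


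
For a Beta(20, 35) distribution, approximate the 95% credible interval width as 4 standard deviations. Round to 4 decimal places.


Variance of Beta(a,b) = ab / ((a+b)^2 * (a+b+1))
= 20*35 / ((55)^2 * 56)
= 0.0041
SD = sqrt(0.0041) = 0.0643
Width = 4 * SD = 0.2571

0.2571


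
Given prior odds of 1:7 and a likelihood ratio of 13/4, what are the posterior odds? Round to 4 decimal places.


Posterior odds = prior odds * LR
Prior odds = 1/7 = 0.1429
LR = 13/4 = 3.25
Posterior odds = 0.1429 * 3.25 = 0.4643

0.4643


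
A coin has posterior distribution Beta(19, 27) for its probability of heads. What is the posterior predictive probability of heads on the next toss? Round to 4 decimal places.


Posterior predictive = E[theta] = alpha/(alpha+beta)
= 19/46
= 0.413

0.413


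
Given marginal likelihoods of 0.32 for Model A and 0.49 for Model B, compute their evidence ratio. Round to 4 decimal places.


Ratio = ML(A) / ML(B) = 0.32/0.49
= 0.6531

0.6531


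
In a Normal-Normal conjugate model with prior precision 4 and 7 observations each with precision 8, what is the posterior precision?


Posterior precision = prior precision + n * observation precision
= 4 + 7 * 8
= 4 + 56 = 60

60


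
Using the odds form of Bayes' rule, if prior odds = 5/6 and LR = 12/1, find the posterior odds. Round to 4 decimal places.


Bayes' rule in odds form: posterior odds = prior odds * LR
= (5 * 12) / (6 * 1)
= 60/6 = 10.0

10.0


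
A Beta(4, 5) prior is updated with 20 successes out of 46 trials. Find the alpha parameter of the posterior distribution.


In the Beta-Binomial conjugate update:
alpha_post = alpha_prior + successes
= 4 + 20
= 24

24


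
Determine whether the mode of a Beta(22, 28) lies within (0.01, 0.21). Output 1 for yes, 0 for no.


First find the mode: (a-1)/(a+b-2) = 0.4375
Is 0.4375 in (0.01, 0.21)? 0

0


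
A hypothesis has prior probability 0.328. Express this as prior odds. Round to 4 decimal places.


Odds = P(H) / P(not H) = 0.328 / 0.672
= 0.4881

0.4881


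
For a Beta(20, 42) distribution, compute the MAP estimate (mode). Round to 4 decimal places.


MAP = mode = (a-1)/(a+b-2)
= (20-1)/(20+42-2)
= 19/60 = 0.3167

0.3167


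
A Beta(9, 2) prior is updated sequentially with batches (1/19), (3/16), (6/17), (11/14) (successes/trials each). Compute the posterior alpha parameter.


Sequential conjugate updating is equivalent to a single batch update.
Total successes across all batches = 21
alpha_posterior = alpha_prior + total_successes = 9 + 21
= 30

30


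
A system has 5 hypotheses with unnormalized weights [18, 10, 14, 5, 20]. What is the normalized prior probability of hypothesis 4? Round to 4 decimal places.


The normalized prior is the weight divided by the total.
Total weight = 67
P(H4) = 5 / 67 = 0.0746

0.0746


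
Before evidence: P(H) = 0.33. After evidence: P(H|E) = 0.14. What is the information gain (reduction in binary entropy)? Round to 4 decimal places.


Prior entropy = 0.9149
Posterior entropy = 0.5842
Information gain = 0.9149 - 0.5842 = 0.3307

0.3307


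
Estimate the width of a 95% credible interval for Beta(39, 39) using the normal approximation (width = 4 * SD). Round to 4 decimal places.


For Beta(a,b): Var = ab/((a+b)^2(a+b+1))
Var = 0.0032, SD = 0.0563
Approximate 95% CI width = 4 * 0.0563 = 0.225

0.225


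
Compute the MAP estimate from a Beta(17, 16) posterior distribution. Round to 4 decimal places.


MAP = mode of Beta distribution
= (alpha - 1)/(alpha + beta - 2)
= (17-1)/(17+16-2)
= 16/31 = 0.5161

0.5161


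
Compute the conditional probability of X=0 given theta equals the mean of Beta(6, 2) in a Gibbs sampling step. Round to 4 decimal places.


Mean of Beta(6, 2) = 0.75
P(X=0 | theta=0.75) = 0.25

0.25


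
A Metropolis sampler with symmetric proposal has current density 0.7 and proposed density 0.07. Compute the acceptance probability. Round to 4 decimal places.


For symmetric proposals, acceptance = min(1, pi(x*)/pi(x))
= min(1, 0.07/0.7)
= min(1, 0.1) = 0.1

0.1


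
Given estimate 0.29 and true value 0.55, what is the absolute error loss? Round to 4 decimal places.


Absolute error = |estimate - true|
= |-0.26| = 0.26

0.26


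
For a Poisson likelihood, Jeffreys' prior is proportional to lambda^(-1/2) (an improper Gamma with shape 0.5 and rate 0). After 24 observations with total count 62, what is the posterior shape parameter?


Jeffreys' prior for Poisson is proportional to lambda^(-1/2).
Posterior is Gamma(0.5 + S, 0 + n) = Gamma(0.5 + 62, 24).
Posterior shape = 0.5 + S = 0.5 + 62 = 62.5

62.5


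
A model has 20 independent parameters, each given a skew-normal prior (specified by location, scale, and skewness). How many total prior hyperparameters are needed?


Each skew-normal prior needs 3 hyperparameters (location, scale, and skewness).
Total = 3 * 20 = 60

60


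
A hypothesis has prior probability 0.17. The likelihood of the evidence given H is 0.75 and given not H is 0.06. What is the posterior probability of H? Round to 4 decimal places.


Using Bayes' theorem:
P(E) = 0.17 * 0.75 + 0.83 * 0.06
P(E) = 0.1773
P(H|E) = (0.17 * 0.75) / 0.1773 = 0.7191

0.7191


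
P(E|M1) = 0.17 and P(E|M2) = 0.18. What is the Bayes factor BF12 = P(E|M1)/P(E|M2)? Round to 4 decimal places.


Bayes factor BF12 = P(E|M1) / P(E|M2)
= 0.17 / 0.18
= 0.9444

0.9444


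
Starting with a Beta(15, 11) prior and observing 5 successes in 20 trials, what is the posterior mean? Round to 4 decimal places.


Posterior parameters: alpha = 15 + 5 = 20
beta = 11 + 15 = 26
Posterior mean = alpha / (alpha + beta) = 20 / 46
= 0.4348

0.4348


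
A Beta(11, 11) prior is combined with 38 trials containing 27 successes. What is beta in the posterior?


In conjugate updating:
beta_posterior = beta_prior + (n - k)
= 11 + (38 - 27)
= 11 + 11 = 22

22


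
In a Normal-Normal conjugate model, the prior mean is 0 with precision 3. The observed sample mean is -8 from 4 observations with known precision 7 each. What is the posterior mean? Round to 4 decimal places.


Posterior precision = tau0 + n*tau = 3 + 4*7 = 31
Posterior mean = (tau0*mu0 + n*tau*xbar) / posterior_precision
= (3*0 + 4*7*-8) / 31
= -224 / 31 = -7.2258

-7.2258


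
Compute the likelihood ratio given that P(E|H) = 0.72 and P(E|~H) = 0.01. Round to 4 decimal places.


LR = P(E|H) / P(E|~H)
= 0.72 / 0.01 = 72.0

72.0


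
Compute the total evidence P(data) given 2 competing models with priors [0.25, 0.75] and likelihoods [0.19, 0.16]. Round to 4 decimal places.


Marginal likelihood = sum P(model_i) * P(data|model_i)
Model 1: 0.25 * 0.19 = 0.0475
Model 2: 0.75 * 0.16 = 0.12
Total = 0.1675

0.1675


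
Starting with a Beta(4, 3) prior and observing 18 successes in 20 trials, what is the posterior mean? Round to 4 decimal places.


Posterior parameters: alpha = 4 + 18 = 22
beta = 3 + 2 = 5
Posterior mean = alpha / (alpha + beta) = 22 / 27
= 0.8148

0.8148


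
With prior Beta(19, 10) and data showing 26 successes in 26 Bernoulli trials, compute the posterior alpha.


Conjugate update: alpha_posterior = alpha_prior + k
= 19 + 26 = 45

45


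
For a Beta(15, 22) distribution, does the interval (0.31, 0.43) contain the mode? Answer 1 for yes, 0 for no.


Mode of Beta(a,b) = (a-1)/(a+b-2)
= (15-1)/(15+22-2) = 0.4
Check: 0.31 <= 0.4 <= 0.43?
Result: 1

1


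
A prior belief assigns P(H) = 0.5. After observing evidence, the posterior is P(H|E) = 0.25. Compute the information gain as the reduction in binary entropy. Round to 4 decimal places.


H(prior) = -0.5*log2(0.5) - 0.5*log2(0.5)
= 1.0
H(post) = -0.25*log2(0.25) - 0.75*log2(0.75)
= 0.8113
IG = 1.0 - 0.8113 = 0.1887

0.1887


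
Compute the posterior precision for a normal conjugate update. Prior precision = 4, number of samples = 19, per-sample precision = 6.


tau_post = tau_0 + n * tau
= 4 + 19 * 6 = 118

118


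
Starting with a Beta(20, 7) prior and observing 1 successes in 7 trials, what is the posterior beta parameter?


Posterior beta = prior beta + failures
Failures = 7 - 1 = 6
beta_post = 7 + 6 = 13

13
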